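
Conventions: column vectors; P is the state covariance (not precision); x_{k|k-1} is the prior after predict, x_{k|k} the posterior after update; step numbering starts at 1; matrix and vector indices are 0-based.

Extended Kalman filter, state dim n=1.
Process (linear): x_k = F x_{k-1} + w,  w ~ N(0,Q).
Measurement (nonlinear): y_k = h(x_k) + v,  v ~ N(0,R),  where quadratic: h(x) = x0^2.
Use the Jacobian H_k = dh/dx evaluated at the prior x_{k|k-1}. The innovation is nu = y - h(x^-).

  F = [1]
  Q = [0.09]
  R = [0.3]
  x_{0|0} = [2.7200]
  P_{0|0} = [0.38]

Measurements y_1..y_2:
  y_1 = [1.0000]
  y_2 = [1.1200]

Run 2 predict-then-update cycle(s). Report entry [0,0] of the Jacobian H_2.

step 1: x^-=[2.7200]  P^-=[0.4700]  H_jac=[5.4400]  S=[14.2090]  K=[0.1799]  nu=[-6.3984]  x^+=[1.5687]  P^+=[0.0099]
step 2: x^-=[1.5687]  P^-=[0.0999]  H_jac=[3.1373]  S=[1.2835]  K=[0.2442]  nu=[-1.3407]  x^+=[1.2412]  P^+=[0.0234]

H_jac[0,0] = 3.1373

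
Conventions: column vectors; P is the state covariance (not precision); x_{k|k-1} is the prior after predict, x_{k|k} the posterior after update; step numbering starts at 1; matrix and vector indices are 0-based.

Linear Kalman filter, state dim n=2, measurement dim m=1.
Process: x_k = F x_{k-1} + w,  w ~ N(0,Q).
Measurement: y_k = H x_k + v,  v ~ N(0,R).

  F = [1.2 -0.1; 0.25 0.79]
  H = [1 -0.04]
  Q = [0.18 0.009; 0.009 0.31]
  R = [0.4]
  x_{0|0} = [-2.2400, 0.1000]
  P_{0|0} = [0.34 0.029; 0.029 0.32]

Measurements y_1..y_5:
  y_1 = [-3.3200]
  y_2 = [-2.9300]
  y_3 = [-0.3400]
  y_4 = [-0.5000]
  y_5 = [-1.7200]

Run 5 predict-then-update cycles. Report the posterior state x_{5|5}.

step 1: x^-=[-2.6980, -0.4810]  P^-=[0.6658 0.1125; 0.1125 0.5424]  S=[1.0577]  K=[0.6253; 0.0858]  nu=[-0.6412]  x^+=[-3.0989, -0.5360]  P^+=[0.2523 0.0557; 0.0557 0.5346]
step 2: x^-=[-3.6651, -1.1982]  P^-=[0.5353 0.0939; 0.0939 0.6814]  S=[0.9289]  K=[0.5723; 0.0717]  nu=[0.6872]  x^+=[-3.2719, -1.1489]  P^+=[0.2311 0.0558; 0.0558 0.6767]
step 3: x^-=[-3.8114, -1.7256]  P^-=[0.5062 0.0764; 0.0764 0.7688]  S=[0.9013]  K=[0.5582; 0.0506]  nu=[3.4023]  x^+=[-1.9120, -1.5535]  P^+=[0.2253 0.0509; 0.0509 0.7665]
step 4: x^-=[-2.1391, -1.7053]  P^-=[0.4999 0.0630; 0.0630 0.8225]  S=[0.8962]  K=[0.5550; 0.0336]  nu=[1.5709]  x^+=[-1.2672, -1.6525]  P^+=[0.2239 0.0463; 0.0463 0.8215]
step 5: x^-=[-1.3554, -1.6222]  P^-=[0.4995 0.0540; 0.0540 0.8550]  S=[0.8965]  K=[0.5547; 0.0221]  nu=[-0.4295]  x^+=[-1.5937, -1.6317]  P^+=[0.2236 0.0430; 0.0430 0.8546]

x_post = [-1.5937, -1.6317]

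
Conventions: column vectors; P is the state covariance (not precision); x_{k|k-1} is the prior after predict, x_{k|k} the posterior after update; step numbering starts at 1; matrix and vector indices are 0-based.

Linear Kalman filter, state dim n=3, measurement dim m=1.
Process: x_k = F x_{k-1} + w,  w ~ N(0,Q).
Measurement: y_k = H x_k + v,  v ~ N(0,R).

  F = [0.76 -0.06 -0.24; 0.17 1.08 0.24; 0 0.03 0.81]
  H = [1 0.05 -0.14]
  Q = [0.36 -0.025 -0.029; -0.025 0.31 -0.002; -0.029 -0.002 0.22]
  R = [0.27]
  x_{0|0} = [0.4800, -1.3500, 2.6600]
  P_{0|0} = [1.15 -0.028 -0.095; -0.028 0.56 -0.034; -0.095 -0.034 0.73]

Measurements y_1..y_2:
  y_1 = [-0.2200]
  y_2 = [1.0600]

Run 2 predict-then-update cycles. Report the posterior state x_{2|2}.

step 1: x^-=[-0.1926, -0.7380, 2.1141]  P^-=[1.1045 0.0184 -0.2291; 0.0184 1.0028 0.1148; -0.2291 0.1148 0.6978]  S=[1.4551]  K=[0.7818; 0.0361; -0.2207]  nu=[0.3055]  x^+=[0.0462, -0.7270, 2.0467]  P^+=[0.2153 -0.0226 0.0219; -0.0226 1.0009 0.1264; 0.0219 0.1264 0.6270]
step 2: x^-=[-0.4125, -0.2861, 1.6360]  P^-=[0.5218 -0.1480 -0.1468; -0.1480 1.5788 0.2667; -0.1468 0.2667 0.6384]  S=[0.8308]  K=[0.6439; -0.1280; -0.2682]  nu=[1.7158]  x^+=[0.6923, -0.5058, 1.1758]  P^+=[0.1774 -0.0795 -0.0033; -0.0795 1.5652 0.2382; -0.0033 0.2382 0.5786]

x_post = [0.6923, -0.5058, 1.1758]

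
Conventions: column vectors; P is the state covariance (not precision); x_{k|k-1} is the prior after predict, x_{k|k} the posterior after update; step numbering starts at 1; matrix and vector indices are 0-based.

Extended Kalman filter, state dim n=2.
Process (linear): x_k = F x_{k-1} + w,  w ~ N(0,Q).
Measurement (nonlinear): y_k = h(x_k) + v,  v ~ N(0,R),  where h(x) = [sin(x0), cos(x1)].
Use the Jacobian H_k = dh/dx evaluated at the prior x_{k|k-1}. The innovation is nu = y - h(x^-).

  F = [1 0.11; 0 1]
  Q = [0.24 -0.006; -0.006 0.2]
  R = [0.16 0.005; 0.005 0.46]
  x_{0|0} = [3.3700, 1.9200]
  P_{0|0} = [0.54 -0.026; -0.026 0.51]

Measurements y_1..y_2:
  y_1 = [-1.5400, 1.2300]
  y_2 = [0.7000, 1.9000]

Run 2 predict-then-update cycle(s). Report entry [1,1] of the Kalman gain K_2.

step 1: x^-=[3.5812, 1.9200]  P^-=[0.7805 0.0241; 0.0241 0.7100]  H_jac=[-0.9049 0.0000; 0.0000 -0.9396]  S=[0.7991 0.0255; 0.0255 1.0869]  K=[-0.8838 -0.0001; -0.0077 -0.6136]  nu=[-1.1144, 1.5721]  x^+=[4.5660, 0.9639]  P^+=[0.1563 0.0048; 0.0048 0.3004]
step 2: x^-=[4.6720, 0.9639]  P^-=[0.4009 0.0318; 0.0318 0.5004]  H_jac=[-0.0404 0.0000; 0.0000 -0.8214]  S=[0.1607 0.0061; 0.0061 0.7977]  K=[-0.0996 -0.0320; 0.0114 -0.5154]  nu=[1.6992, 1.3297]  x^+=[4.4602, 0.2979]  P^+=[0.3985 0.0185; 0.0185 0.2886]

K[1,1] = -0.5154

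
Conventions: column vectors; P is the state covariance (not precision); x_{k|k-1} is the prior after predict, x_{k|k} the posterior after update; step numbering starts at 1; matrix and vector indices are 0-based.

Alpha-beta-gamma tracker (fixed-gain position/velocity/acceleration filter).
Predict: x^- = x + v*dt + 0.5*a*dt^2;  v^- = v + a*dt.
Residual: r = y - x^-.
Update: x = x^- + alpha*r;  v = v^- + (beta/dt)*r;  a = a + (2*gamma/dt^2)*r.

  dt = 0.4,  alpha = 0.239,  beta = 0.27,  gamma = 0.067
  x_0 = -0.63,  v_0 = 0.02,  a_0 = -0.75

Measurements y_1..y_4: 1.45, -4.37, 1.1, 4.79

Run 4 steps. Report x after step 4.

x_post = 0.0634

step 1: x_pred=-0.6820  r=2.1320  x^+=-0.1725  v^+=1.1591  a^+=1.0355
step 2: x_pred=0.3740  r=-4.7440  x^+=-0.7598  v^+=-1.6289  a^+=-2.9376
step 3: x_pred=-1.6464  r=2.7464  x^+=-0.9900  v^+=-0.9501  a^+=-0.6375
step 4: x_pred=-1.4210  r=6.2110  x^+=0.0634  v^+=2.9873  a^+=4.5642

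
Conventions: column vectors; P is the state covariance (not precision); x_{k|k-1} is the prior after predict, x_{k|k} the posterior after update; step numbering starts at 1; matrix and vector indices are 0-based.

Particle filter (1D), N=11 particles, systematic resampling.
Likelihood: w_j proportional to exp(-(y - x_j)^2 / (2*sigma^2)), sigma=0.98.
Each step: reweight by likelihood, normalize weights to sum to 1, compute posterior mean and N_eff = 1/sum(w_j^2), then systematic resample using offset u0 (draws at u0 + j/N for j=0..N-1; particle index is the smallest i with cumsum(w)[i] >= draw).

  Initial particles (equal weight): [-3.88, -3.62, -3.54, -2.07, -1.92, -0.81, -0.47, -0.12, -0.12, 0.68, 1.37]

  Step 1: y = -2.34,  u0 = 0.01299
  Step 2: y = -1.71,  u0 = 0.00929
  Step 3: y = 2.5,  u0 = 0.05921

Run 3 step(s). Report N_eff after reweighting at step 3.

step 1: w=[0.0789, 0.1156, 0.1282, 0.2612, 0.2475, 0.0802, 0.0439, 0.0209, 0.0209, 0.0024, 0.0002]  mean=-2.2836  Neff=5.7206  idx=[0, 1, 2, 2, 3, 3, 3, 4, 4, 4, 6]
step 2: w=[0.0127, 0.0221, 0.0258, 0.0258, 0.1381, 0.1381, 0.1381, 0.1443, 0.1443, 0.1443, 0.0663]  mean=-2.0322  Neff=7.9326  idx=[0, 4, 4, 5, 6, 6, 7, 8, 8, 9, 9]
step 3: w=[0.0000, 0.0663, 0.0663, 0.0663, 0.0663, 0.0663, 0.1337, 0.1337, 0.1337, 0.1337, 0.1337]  mean=-1.9697  Neff=8.9786  idx=[1, 3, 4, 6, 6, 7, 8, 8, 9, 10, 10]

N_eff = 8.9786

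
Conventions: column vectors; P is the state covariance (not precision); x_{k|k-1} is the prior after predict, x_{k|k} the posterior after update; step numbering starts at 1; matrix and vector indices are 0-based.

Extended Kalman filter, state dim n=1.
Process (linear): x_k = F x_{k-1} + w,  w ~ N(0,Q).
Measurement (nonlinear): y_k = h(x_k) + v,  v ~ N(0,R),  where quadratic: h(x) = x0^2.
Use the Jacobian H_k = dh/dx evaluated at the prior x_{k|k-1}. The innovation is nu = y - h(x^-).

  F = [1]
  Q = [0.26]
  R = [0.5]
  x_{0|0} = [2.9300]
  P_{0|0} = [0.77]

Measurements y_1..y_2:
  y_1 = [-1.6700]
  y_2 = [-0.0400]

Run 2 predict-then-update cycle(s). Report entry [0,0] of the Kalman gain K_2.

K[0,0] = 0.3159

step 1: x^-=[2.9300]  P^-=[1.0300]  H_jac=[5.8600]  S=[35.8698]  K=[0.1683]  nu=[-10.2549]  x^+=[1.2044]  P^+=[0.0144]
step 2: x^-=[1.2044]  P^-=[0.2744]  H_jac=[2.4088]  S=[2.0919]  K=[0.3159]  nu=[-1.4906]  x^+=[0.7335]  P^+=[0.0656]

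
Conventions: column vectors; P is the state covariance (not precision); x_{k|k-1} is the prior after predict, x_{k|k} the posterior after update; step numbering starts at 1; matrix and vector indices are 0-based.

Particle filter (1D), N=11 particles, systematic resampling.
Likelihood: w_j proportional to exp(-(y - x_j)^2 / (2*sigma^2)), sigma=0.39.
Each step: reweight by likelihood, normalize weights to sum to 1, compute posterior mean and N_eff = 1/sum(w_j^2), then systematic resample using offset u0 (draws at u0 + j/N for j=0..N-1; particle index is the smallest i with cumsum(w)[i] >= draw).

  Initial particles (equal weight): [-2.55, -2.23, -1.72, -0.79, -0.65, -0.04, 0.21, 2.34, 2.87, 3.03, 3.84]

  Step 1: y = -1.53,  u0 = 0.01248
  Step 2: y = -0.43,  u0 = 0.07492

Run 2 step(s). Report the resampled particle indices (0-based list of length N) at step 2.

resampled_idx = [9, 9, 9, 9, 9, 10, 10, 10, 10, 10, 10]

step 1: w=[0.0240, 0.1463, 0.6506, 0.1211, 0.0575, 0.0005, 0.0000, 0.0000, 0.0000, 0.0000, 0.0000]  mean=-1.6395  Neff=2.1585  idx=[0, 1, 2, 2, 2, 2, 2, 2, 2, 3, 3]
step 2: w=[0.0000, 0.0000, 0.0032, 0.0032, 0.0032, 0.0032, 0.0032, 0.0032, 0.0032, 0.4890, 0.4890]  mean=-0.8105  Neff=2.0910  idx=[9, 9, 9, 9, 9, 10, 10, 10, 10, 10, 10]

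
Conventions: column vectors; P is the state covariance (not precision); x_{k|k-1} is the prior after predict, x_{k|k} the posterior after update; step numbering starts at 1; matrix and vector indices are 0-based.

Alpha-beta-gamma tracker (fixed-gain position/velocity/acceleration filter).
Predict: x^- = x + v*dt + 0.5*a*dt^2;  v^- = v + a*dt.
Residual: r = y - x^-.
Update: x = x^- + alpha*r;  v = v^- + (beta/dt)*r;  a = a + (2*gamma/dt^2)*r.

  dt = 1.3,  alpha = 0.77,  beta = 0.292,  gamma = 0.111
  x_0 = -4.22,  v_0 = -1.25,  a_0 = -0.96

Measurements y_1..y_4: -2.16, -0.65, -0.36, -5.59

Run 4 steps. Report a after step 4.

a_post = -0.1079

step 1: x_pred=-6.6562  r=4.4962  x^+=-3.1941  v^+=-1.4881  a^+=-0.3694
step 2: x_pred=-5.4408  r=4.7908  x^+=-1.7519  v^+=-0.8922  a^+=0.2599
step 3: x_pred=-2.6921  r=2.3321  x^+=-0.8964  v^+=-0.0304  a^+=0.5663
step 4: x_pred=-0.4574  r=-5.1326  x^+=-4.4095  v^+=-0.4471  a^+=-0.1079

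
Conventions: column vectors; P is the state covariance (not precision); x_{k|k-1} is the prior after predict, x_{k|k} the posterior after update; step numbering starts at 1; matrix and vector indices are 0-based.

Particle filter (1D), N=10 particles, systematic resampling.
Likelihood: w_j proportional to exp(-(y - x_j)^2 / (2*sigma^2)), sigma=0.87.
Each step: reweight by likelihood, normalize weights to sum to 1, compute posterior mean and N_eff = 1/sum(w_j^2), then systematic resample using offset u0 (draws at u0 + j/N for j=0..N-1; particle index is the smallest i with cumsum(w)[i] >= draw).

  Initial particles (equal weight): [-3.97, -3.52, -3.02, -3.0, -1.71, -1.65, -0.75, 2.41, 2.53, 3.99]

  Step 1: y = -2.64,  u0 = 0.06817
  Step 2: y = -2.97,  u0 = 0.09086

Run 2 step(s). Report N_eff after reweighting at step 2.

step 1: w=[0.0793, 0.1530, 0.2319, 0.2342, 0.1441, 0.1335, 0.0241, 0.0000, 0.0000, 0.0000]  mean=-2.7408  Neff=5.6351  idx=[0, 1, 2, 2, 3, 3, 3, 4, 5, 5]
step 2: w=[0.0706, 0.1120, 0.1365, 0.1365, 0.1367, 0.1367, 0.1367, 0.0479, 0.0433, 0.0433]  mean=-2.9536  Neff=8.5575  idx=[1, 2, 2, 3, 4, 4, 5, 6, 7, 9]

N_eff = 8.5575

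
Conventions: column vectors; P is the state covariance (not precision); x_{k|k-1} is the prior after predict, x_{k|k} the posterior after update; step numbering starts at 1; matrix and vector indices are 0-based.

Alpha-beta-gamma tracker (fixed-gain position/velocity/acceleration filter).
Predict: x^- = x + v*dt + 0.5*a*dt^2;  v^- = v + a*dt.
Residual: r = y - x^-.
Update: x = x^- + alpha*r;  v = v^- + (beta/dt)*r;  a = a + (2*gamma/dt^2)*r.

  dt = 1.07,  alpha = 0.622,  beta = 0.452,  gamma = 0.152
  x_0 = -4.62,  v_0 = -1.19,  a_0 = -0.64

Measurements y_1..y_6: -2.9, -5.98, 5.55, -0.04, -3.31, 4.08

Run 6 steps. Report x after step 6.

x_post = 2.7880

step 1: x_pred=-6.2597  r=3.3597  x^+=-4.1700  v^+=-0.4556  a^+=0.2521
step 2: x_pred=-4.5131  r=-1.4669  x^+=-5.4255  v^+=-0.8055  a^+=-0.1374
step 3: x_pred=-6.3661  r=11.9161  x^+=1.0457  v^+=4.0812  a^+=3.0266
step 4: x_pred=7.1451  r=-7.1851  x^+=2.6760  v^+=4.2844  a^+=1.1188
step 5: x_pred=7.9007  r=-11.2107  x^+=0.9277  v^+=0.7457  a^+=-1.8580
step 6: x_pred=0.6620  r=3.4180  x^+=2.7880  v^+=0.2016  a^+=-0.9504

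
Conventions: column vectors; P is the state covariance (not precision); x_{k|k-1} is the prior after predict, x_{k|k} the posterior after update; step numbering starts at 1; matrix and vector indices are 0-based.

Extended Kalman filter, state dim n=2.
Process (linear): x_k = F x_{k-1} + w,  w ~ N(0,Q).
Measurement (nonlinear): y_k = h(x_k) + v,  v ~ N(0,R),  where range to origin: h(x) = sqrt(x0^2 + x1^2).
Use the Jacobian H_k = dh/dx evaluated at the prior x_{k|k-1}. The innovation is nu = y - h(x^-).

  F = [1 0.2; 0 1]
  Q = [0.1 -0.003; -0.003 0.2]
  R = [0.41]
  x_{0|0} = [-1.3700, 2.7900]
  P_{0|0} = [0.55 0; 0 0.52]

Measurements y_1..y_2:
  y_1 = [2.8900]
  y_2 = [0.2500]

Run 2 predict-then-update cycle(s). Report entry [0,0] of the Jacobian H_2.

step 1: x^-=[-0.8120, 2.7900]  P^-=[0.6708 0.1010; 0.1010 0.7200]  H_jac=[-0.2794 0.9602]  S=[1.0720]  K=[-0.0844; 0.6186]  nu=[-0.0158]  x^+=[-0.8107, 2.7803]  P^+=[0.6632 0.1570; 0.1570 0.3098]
step 2: x^-=[-0.2546, 2.7803]  P^-=[0.8383 0.2159; 0.2159 0.5098]  H_jac=[-0.0912 0.9958]  S=[0.8833]  K=[0.1569; 0.5525]  nu=[-2.5419]  x^+=[-0.6534, 1.3760]  P^+=[0.8166 0.1394; 0.1394 0.2402]

H_jac[0,0] = -0.0912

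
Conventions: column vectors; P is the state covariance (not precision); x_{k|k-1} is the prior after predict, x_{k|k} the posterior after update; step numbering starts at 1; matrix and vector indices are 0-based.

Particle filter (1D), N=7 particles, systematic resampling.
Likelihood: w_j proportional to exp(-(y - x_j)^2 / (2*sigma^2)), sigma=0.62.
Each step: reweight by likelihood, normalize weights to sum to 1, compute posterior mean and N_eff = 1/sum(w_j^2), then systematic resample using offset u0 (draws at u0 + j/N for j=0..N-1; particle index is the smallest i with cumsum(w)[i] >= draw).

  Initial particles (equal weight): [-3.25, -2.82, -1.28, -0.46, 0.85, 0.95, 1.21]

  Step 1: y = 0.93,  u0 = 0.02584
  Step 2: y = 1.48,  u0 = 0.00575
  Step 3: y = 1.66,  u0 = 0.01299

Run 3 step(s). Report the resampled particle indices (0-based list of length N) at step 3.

step 1: w=[0.0000, 0.0000, 0.0006, 0.0272, 0.3331, 0.3357, 0.3033]  mean=0.9559  Neff=3.1601  idx=[3, 4, 4, 5, 5, 6, 6]
step 2: w=[0.0017, 0.1354, 0.1354, 0.1574, 0.1574, 0.2063, 0.2063]  mean=1.0278  Neff=5.8350  idx=[1, 2, 3, 4, 4, 5, 6]
step 3: w=[0.1079, 0.1079, 0.1315, 0.1315, 0.1315, 0.1947, 0.1947]  mean=1.0297  Neff=6.6198  idx=[0, 1, 2, 3, 4, 5, 6]

resampled_idx = [0, 1, 2, 3, 4, 5, 6]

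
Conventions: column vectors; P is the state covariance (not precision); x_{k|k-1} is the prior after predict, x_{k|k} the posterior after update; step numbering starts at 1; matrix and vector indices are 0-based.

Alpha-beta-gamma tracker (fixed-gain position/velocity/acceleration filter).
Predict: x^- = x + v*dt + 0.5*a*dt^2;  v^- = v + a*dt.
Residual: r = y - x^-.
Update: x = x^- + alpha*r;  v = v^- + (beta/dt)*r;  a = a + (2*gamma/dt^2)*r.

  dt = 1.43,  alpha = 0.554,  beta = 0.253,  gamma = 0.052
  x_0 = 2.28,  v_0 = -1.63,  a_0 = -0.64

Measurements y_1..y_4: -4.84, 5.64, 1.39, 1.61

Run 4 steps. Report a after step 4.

a_post = 0.3396

step 1: x_pred=-0.7053  r=-4.1347  x^+=-2.9959  v^+=-3.2767  a^+=-0.8503
step 2: x_pred=-8.5510  r=14.1910  x^+=-0.6892  v^+=-1.9819  a^+=-0.1286
step 3: x_pred=-3.6548  r=5.0448  x^+=-0.8600  v^+=-1.2732  a^+=0.1280
step 4: x_pred=-2.5498  r=4.1598  x^+=-0.2453  v^+=-0.3542  a^+=0.3396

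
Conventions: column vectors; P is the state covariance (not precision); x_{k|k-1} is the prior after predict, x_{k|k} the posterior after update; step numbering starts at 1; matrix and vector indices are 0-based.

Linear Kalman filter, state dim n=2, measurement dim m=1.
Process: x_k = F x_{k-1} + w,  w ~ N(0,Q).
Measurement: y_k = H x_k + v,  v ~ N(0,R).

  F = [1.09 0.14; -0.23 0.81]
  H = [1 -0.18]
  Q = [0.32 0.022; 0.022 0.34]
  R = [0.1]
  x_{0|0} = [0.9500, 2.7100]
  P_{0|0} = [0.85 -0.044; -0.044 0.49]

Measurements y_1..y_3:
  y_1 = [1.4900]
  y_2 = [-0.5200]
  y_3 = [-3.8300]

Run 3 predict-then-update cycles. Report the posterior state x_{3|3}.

x_post = [-3.0481, 0.4087]

step 1: x^-=[1.4149, 1.9766]  P^-=[1.3261 -0.1730; -0.1730 0.7228]  S=[1.5117]  K=[0.8978; -0.2005]  nu=[0.4309]  x^+=[1.8017, 1.8902]  P^+=[0.1076 0.0991; 0.0991 0.6621]
step 2: x^-=[2.2285, 1.1167]  P^-=[0.4911 0.1544; 0.1544 0.7432]  S=[0.5596]  K=[0.8279; 0.0369]  nu=[-2.5475]  x^+=[0.1193, 1.0226]  P^+=[0.1075 0.1373; 0.1373 0.7424]
step 3: x^-=[0.2732, 0.8009]  P^-=[0.5042 0.1961; 0.1961 0.7816]  S=[0.5589]  K=[0.8389; 0.0991]  nu=[-3.9591]  x^+=[-3.0481, 0.4087]  P^+=[0.1108 0.1496; 0.1496 0.7761]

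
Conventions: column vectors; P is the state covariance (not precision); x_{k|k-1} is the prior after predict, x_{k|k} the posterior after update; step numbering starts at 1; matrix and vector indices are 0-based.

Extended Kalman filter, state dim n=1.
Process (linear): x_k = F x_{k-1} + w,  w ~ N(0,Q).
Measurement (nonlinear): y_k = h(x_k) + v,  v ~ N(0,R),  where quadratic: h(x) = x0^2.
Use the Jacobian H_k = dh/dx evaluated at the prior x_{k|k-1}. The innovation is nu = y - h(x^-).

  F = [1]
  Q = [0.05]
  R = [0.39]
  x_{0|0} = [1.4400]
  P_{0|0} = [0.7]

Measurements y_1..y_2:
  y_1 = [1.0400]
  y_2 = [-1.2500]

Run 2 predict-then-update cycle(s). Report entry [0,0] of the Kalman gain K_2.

K[0,0] = 0.2450

step 1: x^-=[1.4400]  P^-=[0.7500]  H_jac=[2.8800]  S=[6.6108]  K=[0.3267]  nu=[-1.0336]  x^+=[1.1023]  P^+=[0.0442]
step 2: x^-=[1.1023]  P^-=[0.0942]  H_jac=[2.2046]  S=[0.8480]  K=[0.2450]  nu=[-2.4650]  x^+=[0.4984]  P^+=[0.0433]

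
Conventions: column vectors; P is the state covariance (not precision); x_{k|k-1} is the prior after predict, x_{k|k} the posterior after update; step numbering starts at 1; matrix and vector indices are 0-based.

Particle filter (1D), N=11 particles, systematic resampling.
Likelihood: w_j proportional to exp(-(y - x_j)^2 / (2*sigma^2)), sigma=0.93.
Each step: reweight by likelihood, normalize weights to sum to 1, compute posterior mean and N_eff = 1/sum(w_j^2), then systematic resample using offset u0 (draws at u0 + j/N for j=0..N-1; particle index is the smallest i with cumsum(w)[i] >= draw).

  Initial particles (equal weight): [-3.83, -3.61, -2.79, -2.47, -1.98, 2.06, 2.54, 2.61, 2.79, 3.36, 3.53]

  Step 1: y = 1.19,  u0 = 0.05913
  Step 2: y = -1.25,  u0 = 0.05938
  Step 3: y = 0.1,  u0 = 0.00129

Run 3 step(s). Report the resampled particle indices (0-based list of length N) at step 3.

step 1: w=[0.0000, 0.0000, 0.0001, 0.0003, 0.0018, 0.3924, 0.2120, 0.1895, 0.1384, 0.0400, 0.0256]  mean=2.4477  Neff=3.9026  idx=[5, 5, 5, 5, 6, 6, 6, 7, 7, 8, 9]
step 2: w=[0.2141, 0.2141, 0.2141, 0.2141, 0.0299, 0.0299, 0.0299, 0.0219, 0.0219, 0.0096, 0.0006]  mean=2.1348  Neff=5.3447  idx=[0, 0, 1, 1, 1, 2, 2, 3, 3, 4, 8]
step 3: w=[0.1049, 0.1049, 0.1049, 0.1049, 0.1049, 0.1049, 0.1049, 0.1049, 0.1049, 0.0309, 0.0253]  mean=2.0888  Neff=9.9442  idx=[0, 0, 1, 2, 3, 4, 5, 6, 6, 7, 8]

resampled_idx = [0, 0, 1, 2, 3, 4, 5, 6, 6, 7, 8]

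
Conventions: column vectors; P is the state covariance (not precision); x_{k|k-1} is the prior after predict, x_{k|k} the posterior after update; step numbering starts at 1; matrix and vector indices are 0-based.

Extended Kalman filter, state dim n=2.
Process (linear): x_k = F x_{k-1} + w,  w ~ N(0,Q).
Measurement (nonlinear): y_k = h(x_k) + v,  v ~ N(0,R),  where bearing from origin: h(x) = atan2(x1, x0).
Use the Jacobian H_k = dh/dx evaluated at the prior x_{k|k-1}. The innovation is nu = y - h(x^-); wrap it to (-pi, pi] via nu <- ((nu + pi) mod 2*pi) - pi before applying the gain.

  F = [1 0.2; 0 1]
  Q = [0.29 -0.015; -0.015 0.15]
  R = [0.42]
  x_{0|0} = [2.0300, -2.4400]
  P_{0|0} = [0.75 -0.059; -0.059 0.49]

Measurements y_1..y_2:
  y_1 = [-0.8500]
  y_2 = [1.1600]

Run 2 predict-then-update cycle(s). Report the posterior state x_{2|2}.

step 1: x^-=[1.5420, -2.4400]  P^-=[1.0360 0.0240; 0.0240 0.6400]  H_jac=[0.2929 0.1851]  S=[0.5334]  K=[0.5772; 0.2353]  nu=[0.1572]  x^+=[1.6327, -2.4030]  P^+=[0.8583 -0.0484; -0.0484 0.6105]
step 2: x^-=[1.1521, -2.4030]  P^-=[1.1534 0.0587; 0.0587 0.7605]  H_jac=[0.3384 0.1622]  S=[0.5785]  K=[0.6910; 0.2476]  nu=[2.2837]  x^+=[2.7303, -1.8376]  P^+=[0.8771 -0.0403; -0.0403 0.7250]

x_post = [2.7303, -1.8376]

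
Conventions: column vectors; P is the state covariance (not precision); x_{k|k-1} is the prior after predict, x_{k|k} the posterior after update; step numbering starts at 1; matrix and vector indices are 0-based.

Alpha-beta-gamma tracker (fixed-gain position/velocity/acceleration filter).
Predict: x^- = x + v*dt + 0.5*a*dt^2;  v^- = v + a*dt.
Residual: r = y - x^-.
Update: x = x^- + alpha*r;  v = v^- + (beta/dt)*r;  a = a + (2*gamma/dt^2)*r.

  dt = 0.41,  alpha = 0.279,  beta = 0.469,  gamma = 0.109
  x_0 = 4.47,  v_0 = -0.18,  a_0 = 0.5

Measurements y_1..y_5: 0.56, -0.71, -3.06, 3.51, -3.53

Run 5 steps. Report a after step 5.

step 1: x_pred=4.4382  r=-3.8782  x^+=3.3562  v^+=-4.4113  a^+=-4.5295
step 2: x_pred=1.1669  r=-1.8769  x^+=0.6432  v^+=-8.4153  a^+=-6.9635
step 3: x_pred=-3.3924  r=0.3324  x^+=-3.2996  v^+=-10.8902  a^+=-6.5325
step 4: x_pred=-8.3137  r=11.8237  x^+=-5.0149  v^+=-0.0434  a^+=8.8010
step 5: x_pred=-4.2929  r=0.7629  x^+=-4.0801  v^+=4.4377  a^+=9.7904

a_post = 9.7904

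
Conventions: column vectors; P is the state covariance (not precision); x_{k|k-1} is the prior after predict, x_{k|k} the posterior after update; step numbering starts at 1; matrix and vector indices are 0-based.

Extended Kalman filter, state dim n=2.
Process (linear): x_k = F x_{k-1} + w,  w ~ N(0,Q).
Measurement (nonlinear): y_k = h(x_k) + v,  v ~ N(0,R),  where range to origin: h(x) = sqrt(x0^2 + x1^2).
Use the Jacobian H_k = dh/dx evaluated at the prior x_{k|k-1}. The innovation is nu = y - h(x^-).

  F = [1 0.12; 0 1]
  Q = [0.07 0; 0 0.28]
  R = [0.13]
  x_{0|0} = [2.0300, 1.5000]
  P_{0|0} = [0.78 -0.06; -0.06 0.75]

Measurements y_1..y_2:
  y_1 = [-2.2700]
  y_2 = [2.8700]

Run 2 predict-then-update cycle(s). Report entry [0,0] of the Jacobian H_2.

step 1: x^-=[2.2100, 1.5000]  P^-=[0.8464 0.0300; 0.0300 1.0300]  H_jac=[0.8274 0.5616]  S=[1.0622]  K=[0.6752; 0.5679]  nu=[-4.9410]  x^+=[-1.1261, -1.3062]  P^+=[0.3622 -0.3773; -0.3773 0.6874]
step 2: x^-=[-1.2828, -1.3062]  P^-=[0.3515 -0.2948; -0.2948 0.9674]  H_jac=[-0.7007 -0.7135]  S=[0.5002]  K=[-0.0719; -0.9668]  nu=[1.0392]  x^+=[-1.3575, -2.3109]  P^+=[0.3489 -0.3296; -0.3296 0.4998]

H_jac[0,0] = -0.7007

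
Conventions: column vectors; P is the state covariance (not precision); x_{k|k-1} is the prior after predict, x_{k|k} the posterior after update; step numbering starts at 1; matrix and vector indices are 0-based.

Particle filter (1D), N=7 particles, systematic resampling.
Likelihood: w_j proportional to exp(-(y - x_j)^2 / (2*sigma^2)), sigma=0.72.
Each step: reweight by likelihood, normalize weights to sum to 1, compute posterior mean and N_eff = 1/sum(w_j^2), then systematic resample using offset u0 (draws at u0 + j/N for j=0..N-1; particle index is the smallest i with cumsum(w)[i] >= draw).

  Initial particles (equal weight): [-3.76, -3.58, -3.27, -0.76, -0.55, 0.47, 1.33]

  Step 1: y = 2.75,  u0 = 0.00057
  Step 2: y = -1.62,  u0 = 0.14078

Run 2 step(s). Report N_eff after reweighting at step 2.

N_eff = 1.1902

step 1: w=[0.0000, 0.0000, 0.0000, 0.0000, 0.0002, 0.0444, 0.9554]  mean=1.2914  Neff=1.0932  idx=[5, 6, 6, 6, 6, 6, 6]
step 2: w=[0.9160, 0.0140, 0.0140, 0.0140, 0.0140, 0.0140, 0.0140]  mean=0.5423  Neff=1.1902  idx=[0, 0, 0, 0, 0, 0, 6]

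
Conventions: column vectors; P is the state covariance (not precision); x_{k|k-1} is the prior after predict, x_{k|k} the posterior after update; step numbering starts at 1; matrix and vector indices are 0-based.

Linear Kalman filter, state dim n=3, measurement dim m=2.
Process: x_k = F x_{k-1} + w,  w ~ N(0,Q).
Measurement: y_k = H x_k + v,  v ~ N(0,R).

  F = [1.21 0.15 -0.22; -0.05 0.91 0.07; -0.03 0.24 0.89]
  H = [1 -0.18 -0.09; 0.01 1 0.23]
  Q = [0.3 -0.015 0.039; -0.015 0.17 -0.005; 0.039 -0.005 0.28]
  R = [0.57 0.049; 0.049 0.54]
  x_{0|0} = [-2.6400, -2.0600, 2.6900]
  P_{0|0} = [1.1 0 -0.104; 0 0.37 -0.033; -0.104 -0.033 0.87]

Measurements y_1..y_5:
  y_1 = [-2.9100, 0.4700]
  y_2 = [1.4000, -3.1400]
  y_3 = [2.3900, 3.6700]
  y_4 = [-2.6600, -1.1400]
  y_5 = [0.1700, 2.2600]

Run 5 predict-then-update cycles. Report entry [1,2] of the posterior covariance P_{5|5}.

step 1: x^-=[-4.0952, -1.5543, 1.9789]  P^-=[2.0185 -0.0481 -0.2733; -0.0481 0.4799 0.1092; -0.2733 0.1092 0.9829]  S=[2.6821 -0.1626; -0.1626 1.1202]  K=[0.7668 0.0302; -0.0268 0.4466; -0.1253 0.2787]  nu=[1.0835, 1.6101]  x^+=[-3.2157, -0.8643, 2.2918]  P^+=[0.4479 0.0473 0.0091; 0.0473 0.2507 -0.0495; 0.0091 -0.0495 0.8424]
step 2: x^-=[-4.5248, -0.4653, 1.9288]  P^-=[1.0178 0.0412 -0.1137; 0.0412 0.3722 0.0597; -0.1137 0.0597 0.9398]  S=[1.6150 -0.0201; -0.0201 0.9898]  K=[0.6324 0.0383; -0.0145 0.3900; -0.1260 0.2750]  nu=[6.0147, -3.0731]  x^+=[-0.8387, -1.7510, 0.3256]  P^+=[0.3714 0.0461 0.0080; 0.0461 0.2211 -0.0505; 0.0080 -0.0505 0.8379]
step 3: x^-=[-1.3491, -1.5287, -0.1053]  P^-=[0.9051 0.0406 -0.1128; 0.0406 0.3474 0.0521; -0.1128 0.0521 0.9341]  S=[1.5013 -0.0160; -0.0160 0.9612]  K=[0.6051 0.0347; -0.0138 0.3741; -0.1345 0.2743]  nu=[3.4545, 5.2364]  x^+=[0.9231, 0.3828, 0.8667]  P^+=[0.3548 0.0442 0.0028; 0.0442 0.2124 -0.0502; 0.0028 -0.0502 0.8334]
step 4: x^-=[0.9837, 0.3628, 0.8355]  P^-=[0.8825 0.0378 -0.1178; 0.0378 0.3405 0.0505; -0.1178 0.0505 0.9305]  S=[1.4803 -0.0186; -0.0186 0.9532]  K=[0.5991 0.0322; -0.0143 0.3695; -0.1389 0.2736]  nu=[-3.5032, -1.7048]  x^+=[-1.1701, -0.2171, 0.8556]  P^+=[0.3509 0.0433 -0.0001; 0.0433 0.2098 -0.0498; -0.0001 -0.0498 0.8292]
step 5: x^-=[-1.6366, -0.0791, 0.7445]  P^-=[0.8776 0.0364 -0.1203; 0.0364 0.3384 0.0502; -0.1203 0.0502 0.9273]  S=[1.4762 -0.0202; -0.0202 0.9508]  K=[0.5978 0.0311; -0.0146 0.3681; -0.1404 0.2728]  nu=[1.8594, 2.1842]  x^+=[-0.4572, 0.6978, 1.0794]  P^+=[0.3499 0.0429 -0.0012; 0.0429 0.2090 -0.0495; -0.0012 -0.0495 0.8259]

P_post[1,2] = -0.0495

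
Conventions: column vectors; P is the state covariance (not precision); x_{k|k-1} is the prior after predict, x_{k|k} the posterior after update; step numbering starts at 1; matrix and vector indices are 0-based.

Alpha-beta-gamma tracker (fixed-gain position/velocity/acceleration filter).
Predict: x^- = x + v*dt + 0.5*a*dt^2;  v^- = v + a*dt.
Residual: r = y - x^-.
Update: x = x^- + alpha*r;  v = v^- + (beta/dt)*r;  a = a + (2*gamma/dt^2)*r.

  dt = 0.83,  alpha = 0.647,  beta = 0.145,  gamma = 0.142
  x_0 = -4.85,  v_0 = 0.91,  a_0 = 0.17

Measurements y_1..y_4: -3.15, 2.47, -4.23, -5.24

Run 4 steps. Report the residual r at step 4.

step 1: x_pred=-4.0361  r=0.8861  x^+=-3.4628  v^+=1.2059  a^+=0.5353
step 2: x_pred=-2.2775  r=4.7475  x^+=0.7941  v^+=2.4796  a^+=2.4925
step 3: x_pred=3.7107  r=-7.9407  x^+=-1.4269  v^+=3.1611  a^+=-0.7811
step 4: x_pred=0.9278  r=-6.1678  x^+=-3.0628  v^+=1.4353  a^+=-3.3238

resid = -6.1678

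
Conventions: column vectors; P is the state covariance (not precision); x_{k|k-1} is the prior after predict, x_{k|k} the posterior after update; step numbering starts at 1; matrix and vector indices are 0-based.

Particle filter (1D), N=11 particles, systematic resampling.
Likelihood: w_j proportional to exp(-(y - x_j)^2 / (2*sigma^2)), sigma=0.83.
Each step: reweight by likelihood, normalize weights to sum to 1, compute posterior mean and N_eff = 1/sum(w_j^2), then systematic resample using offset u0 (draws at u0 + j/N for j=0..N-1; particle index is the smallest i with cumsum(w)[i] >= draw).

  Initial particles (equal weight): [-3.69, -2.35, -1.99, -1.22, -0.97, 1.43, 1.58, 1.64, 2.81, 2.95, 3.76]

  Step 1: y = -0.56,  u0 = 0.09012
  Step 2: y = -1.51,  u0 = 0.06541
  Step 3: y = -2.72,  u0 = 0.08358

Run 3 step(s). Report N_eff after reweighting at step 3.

N_eff = 6.7935

step 1: w=[0.0004, 0.0474, 0.1099, 0.3535, 0.4293, 0.0274, 0.0175, 0.0145, 0.0001, 0.0001, 0.0000]  mean=-1.0883  Neff=3.0785  idx=[2, 3, 3, 3, 3, 4, 4, 4, 4, 4, 7]
step 2: w=[0.0977, 0.1087, 0.1087, 0.1087, 0.1087, 0.0935, 0.0935, 0.0935, 0.0935, 0.0935, 0.0001]  mean=-1.1781  Neff=9.9501  idx=[0, 1, 2, 3, 4, 4, 5, 6, 7, 8, 9]
step 3: w=[0.3091, 0.0889, 0.0889, 0.0889, 0.0889, 0.0889, 0.0493, 0.0493, 0.0493, 0.0493, 0.0493]  mean=-1.3964  Neff=6.7935  idx=[0, 0, 0, 1, 2, 3, 4, 5, 7, 9, 10]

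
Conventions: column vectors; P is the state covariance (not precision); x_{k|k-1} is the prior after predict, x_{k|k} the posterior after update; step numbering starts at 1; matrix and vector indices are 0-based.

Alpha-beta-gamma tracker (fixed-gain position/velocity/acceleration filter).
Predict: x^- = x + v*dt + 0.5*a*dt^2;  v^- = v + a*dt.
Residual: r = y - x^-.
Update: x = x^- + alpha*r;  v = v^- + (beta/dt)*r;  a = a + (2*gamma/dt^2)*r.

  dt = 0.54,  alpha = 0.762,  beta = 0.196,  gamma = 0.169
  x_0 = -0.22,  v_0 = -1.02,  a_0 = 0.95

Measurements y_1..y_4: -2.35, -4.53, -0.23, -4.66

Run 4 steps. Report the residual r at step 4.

resid = -2.4875

step 1: x_pred=-0.6323  r=-1.7177  x^+=-1.9412  v^+=-1.1305  a^+=-1.0410
step 2: x_pred=-2.7034  r=-1.8266  x^+=-4.0953  v^+=-2.3556  a^+=-3.1583
step 3: x_pred=-5.8278  r=5.5978  x^+=-1.5623  v^+=-2.0293  a^+=3.3302
step 4: x_pred=-2.1725  r=-2.4875  x^+=-4.0680  v^+=-1.1338  a^+=0.4470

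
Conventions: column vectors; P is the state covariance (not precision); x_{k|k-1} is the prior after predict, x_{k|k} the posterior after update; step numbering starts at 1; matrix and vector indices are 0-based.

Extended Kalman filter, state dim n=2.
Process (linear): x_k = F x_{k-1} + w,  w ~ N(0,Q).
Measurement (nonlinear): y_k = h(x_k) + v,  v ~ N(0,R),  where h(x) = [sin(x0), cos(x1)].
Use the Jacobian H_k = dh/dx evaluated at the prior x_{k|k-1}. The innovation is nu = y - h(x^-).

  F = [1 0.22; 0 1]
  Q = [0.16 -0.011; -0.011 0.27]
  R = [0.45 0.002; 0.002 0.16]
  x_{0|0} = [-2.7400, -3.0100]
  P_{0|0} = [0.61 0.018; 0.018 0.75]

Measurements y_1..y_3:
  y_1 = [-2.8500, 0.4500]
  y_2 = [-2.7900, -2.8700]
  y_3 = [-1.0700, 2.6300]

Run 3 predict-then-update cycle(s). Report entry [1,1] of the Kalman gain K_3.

K[1,1] = -0.7744

step 1: x^-=[-3.4022, -3.0100]  P^-=[0.8142 0.1720; 0.1720 1.0200]  H_jac=[-0.9662 0.0000; 0.0000 0.1312]  S=[1.2102 -0.0198; -0.0198 0.1776]  K=[-0.6492 0.0547; -0.1252 0.7398]  nu=[-3.1077, 1.4414]  x^+=[-1.3059, -1.5546]  P^+=[0.3022 0.0568; 0.0568 0.9002]
step 2: x^-=[-1.6479, -1.5546]  P^-=[0.5308 0.2438; 0.2438 1.1702]  H_jac=[-0.0770 0.0000; 0.0000 0.9999]  S=[0.4531 -0.0168; -0.0168 1.3299]  K=[-0.0834 0.1823; -0.0089 0.8797]  nu=[-1.7930, -2.8862]  x^+=[-2.0243, -4.0777]  P^+=[0.4829 0.0290; 0.0290 0.1408]
step 3: x^-=[-2.9214, -4.0777]  P^-=[0.6625 0.0490; 0.0490 0.4108]  H_jac=[-0.9759 0.0000; 0.0000 -0.8052]  S=[1.0809 0.0405; 0.0405 0.4263]  K=[-0.5968 -0.0358; -0.0152 -0.7744]  nu=[-0.8516, 3.2230]  x^+=[-2.5287, -6.5604]  P^+=[0.2753 0.0086; 0.0086 0.1539]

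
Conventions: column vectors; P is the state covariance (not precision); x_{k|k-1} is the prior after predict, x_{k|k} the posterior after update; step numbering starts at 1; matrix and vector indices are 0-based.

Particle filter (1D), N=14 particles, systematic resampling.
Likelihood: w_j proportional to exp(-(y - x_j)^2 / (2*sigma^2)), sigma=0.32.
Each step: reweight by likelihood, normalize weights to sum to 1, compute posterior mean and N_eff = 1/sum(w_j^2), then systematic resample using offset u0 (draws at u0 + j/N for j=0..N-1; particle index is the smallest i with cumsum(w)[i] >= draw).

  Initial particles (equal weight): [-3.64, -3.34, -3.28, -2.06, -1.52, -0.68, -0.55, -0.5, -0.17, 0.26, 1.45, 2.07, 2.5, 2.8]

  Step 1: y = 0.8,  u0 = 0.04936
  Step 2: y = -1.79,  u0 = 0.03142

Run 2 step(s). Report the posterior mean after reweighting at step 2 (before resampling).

post_mean = 0.2600

step 1: w=[0.0000, 0.0000, 0.0000, 0.0000, 0.0000, 0.0001, 0.0004, 0.0007, 0.0267, 0.6357, 0.3355, 0.0010, 0.0000, 0.0000]  mean=0.6487  Neff=1.9328  idx=[9, 9, 9, 9, 9, 9, 9, 9, 9, 10, 10, 10, 10, 10]
step 2: w=[0.1111, 0.1111, 0.1111, 0.1111, 0.1111, 0.1111, 0.1111, 0.1111, 0.1111, 0.0000, 0.0000, 0.0000, 0.0000, 0.0000]  mean=0.2600  Neff=9.0000  idx=[0, 0, 1, 2, 2, 3, 4, 4, 5, 6, 6, 7, 7, 8]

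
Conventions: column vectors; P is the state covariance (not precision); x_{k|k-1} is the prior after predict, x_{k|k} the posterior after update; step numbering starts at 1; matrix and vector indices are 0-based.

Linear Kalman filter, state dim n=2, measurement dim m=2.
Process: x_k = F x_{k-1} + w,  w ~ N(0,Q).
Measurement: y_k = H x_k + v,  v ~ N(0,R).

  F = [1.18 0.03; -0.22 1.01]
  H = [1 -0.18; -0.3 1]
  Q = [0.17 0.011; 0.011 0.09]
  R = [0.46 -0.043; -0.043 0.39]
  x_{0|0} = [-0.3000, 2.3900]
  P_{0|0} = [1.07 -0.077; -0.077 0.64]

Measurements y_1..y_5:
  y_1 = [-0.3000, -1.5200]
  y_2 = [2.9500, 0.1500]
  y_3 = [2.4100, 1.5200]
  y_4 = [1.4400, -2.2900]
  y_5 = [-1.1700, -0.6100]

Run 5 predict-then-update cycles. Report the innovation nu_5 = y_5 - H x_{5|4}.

step 1: x^-=[-0.2823, 2.4799]  P^-=[1.6550 -0.3386; -0.3386 0.8289]  S=[2.2638 -1.0456; -1.0456 1.5710]  K=[0.7399 -0.0391; 0.0838 0.6481]  nu=[0.4287, -4.0846]  x^+=[0.1946, -0.1313]  P^+=[0.3526 0.0587; 0.0587 0.2668]
step 2: x^-=[0.2257, -0.1754]  P^-=[0.6654 -0.0029; -0.0029 0.3531]  S=[1.1379 -0.3092; -0.3092 0.8047]  K=[0.5771 -0.0299; 0.0683 0.4661]  nu=[2.6927, 0.3931]  x^+=[1.7680, 0.1917]  P^+=[0.2750 0.0460; 0.0460 0.1927]
step 3: x^-=[2.0919, -0.1954]  P^-=[0.5564 0.0000; 0.0000 0.2794]  S=[1.0255 -0.2602; -0.2602 0.7194]  K=[0.5326 -0.0394; 0.0545 0.4080]  nu=[0.2829, 2.3429]  x^+=[2.1503, 0.7760]  P^+=[0.2535 0.0378; 0.0378 0.1681]
step 4: x^-=[2.5607, 0.3107]  P^-=[0.5258 -0.0049; -0.0049 0.2570]  S=[0.9959 -0.2522; -0.2522 0.6973]  K=[0.5171 -0.0462; 0.0468 0.3876]  nu=[-1.0648, -1.8325]  x^+=[2.0948, -0.4493]  P^+=[0.2459 0.0335; 0.0335 0.1592]
step 5: x^-=[2.4584, -0.9147]  P^-=[0.5149 -0.0083; -0.0083 0.2494]  S=[0.9860 -0.2511; -0.2511 0.6907]  K=[0.5110 -0.0499; 0.0429 0.3803]  nu=[-3.7930, 1.0422]  x^+=[0.4680, -0.6810]  P^+=[0.2429 0.0314; 0.0314 0.1559]

innov = [-3.7930, 1.0422]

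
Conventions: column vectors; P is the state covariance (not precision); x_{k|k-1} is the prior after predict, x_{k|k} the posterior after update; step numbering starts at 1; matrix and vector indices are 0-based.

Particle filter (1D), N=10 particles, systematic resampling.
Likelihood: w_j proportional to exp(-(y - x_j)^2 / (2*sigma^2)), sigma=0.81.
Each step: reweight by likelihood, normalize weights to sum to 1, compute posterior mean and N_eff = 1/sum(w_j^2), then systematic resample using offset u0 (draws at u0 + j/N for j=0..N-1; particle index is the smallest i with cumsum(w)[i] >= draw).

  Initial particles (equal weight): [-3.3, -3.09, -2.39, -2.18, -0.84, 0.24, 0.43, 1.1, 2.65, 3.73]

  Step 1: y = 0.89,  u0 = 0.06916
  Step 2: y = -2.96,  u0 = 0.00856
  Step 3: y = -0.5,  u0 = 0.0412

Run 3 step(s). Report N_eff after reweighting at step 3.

step 1: w=[0.0000, 0.0000, 0.0001, 0.0003, 0.0373, 0.2643, 0.3103, 0.3526, 0.0344, 0.0008]  mean=0.6466  Neff=3.4127  idx=[5, 5, 5, 6, 6, 6, 7, 7, 7, 8]
step 2: w=[0.2392, 0.2392, 0.2392, 0.0921, 0.0921, 0.0921, 0.0021, 0.0021, 0.0021, 0.0000]  mean=0.2978  Neff=5.0742  idx=[0, 0, 0, 1, 1, 2, 2, 2, 3, 5]
step 3: w=[0.1045, 0.1045, 0.1045, 0.1045, 0.1045, 0.1045, 0.1045, 0.1045, 0.0820, 0.0820]  mean=0.2712  Neff=9.9201  idx=[0, 1, 2, 3, 4, 5, 6, 7, 8, 9]

N_eff = 9.9201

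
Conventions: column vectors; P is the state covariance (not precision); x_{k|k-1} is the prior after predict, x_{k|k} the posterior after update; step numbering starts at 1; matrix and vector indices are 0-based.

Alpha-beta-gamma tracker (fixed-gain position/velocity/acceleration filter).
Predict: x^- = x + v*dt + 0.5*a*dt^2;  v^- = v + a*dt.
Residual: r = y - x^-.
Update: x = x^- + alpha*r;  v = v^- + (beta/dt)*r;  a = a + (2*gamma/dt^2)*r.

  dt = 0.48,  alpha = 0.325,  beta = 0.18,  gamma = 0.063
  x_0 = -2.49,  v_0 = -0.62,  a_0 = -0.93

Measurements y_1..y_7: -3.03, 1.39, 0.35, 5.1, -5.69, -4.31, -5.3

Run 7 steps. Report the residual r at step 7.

step 1: x_pred=-2.8947  r=-0.1353  x^+=-2.9387  v^+=-1.1171  a^+=-1.0040
step 2: x_pred=-3.5906  r=4.9806  x^+=-1.9719  v^+=0.2687  a^+=1.7198
step 3: x_pred=-1.6448  r=1.9948  x^+=-0.9965  v^+=1.8422  a^+=2.8107
step 4: x_pred=0.2116  r=4.8884  x^+=1.8003  v^+=5.0245  a^+=5.4840
step 5: x_pred=4.8438  r=-10.5338  x^+=1.4203  v^+=3.7067  a^+=-0.2766
step 6: x_pred=3.1677  r=-7.4777  x^+=0.7374  v^+=0.7698  a^+=-4.3660
step 7: x_pred=0.6039  r=-5.9039  x^+=-1.3148  v^+=-3.5399  a^+=-7.5947

resid = -5.9039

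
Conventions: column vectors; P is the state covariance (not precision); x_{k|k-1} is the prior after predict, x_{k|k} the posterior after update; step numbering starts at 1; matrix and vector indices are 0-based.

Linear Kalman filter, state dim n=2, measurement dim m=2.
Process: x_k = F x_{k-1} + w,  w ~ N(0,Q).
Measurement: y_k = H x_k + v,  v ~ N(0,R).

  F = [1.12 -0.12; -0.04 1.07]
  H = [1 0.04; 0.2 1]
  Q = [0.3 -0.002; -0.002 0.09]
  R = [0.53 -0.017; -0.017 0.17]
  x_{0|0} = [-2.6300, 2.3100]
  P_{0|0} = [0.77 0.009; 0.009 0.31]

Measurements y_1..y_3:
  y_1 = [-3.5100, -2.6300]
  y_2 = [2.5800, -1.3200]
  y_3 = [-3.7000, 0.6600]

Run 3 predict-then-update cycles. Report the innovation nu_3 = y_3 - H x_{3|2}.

step 1: x^-=[-3.2228, 2.5769]  P^-=[1.2679 -0.0655; -0.0655 0.4454]  S=[1.7934 0.1884; 0.1884 0.6399]  K=[0.6962 0.0890; -0.1007 0.7052]  nu=[-0.3903, -4.5623]  x^+=[-3.9005, -0.6011]  P^+=[0.3703 -0.0708; -0.0708 0.1357]
step 2: x^-=[-4.2965, -0.4871]  P^-=[0.7855 -0.1212; -0.1212 0.2521]  S=[1.3062 0.0280; 0.0280 0.4050]  K=[0.5966 0.0474; -0.0973 0.5693]  nu=[6.8960, 0.0264]  x^+=[-0.1809, -1.1428]  P^+=[0.3180 -0.0657; -0.0657 0.1116]
step 3: x^-=[-0.0655, -1.2156]  P^-=[0.7182 -0.1096; -0.1096 0.2239]  S=[1.2398 0.0251; 0.0251 0.3787]  K=[0.5747 0.0517; -0.0921 0.5393]  nu=[-3.5859, 1.8887]  x^+=[-2.0286, 0.1333]  P^+=[0.3062 -0.0622; -0.0622 0.1057]

innov = [-3.5859, 1.8887]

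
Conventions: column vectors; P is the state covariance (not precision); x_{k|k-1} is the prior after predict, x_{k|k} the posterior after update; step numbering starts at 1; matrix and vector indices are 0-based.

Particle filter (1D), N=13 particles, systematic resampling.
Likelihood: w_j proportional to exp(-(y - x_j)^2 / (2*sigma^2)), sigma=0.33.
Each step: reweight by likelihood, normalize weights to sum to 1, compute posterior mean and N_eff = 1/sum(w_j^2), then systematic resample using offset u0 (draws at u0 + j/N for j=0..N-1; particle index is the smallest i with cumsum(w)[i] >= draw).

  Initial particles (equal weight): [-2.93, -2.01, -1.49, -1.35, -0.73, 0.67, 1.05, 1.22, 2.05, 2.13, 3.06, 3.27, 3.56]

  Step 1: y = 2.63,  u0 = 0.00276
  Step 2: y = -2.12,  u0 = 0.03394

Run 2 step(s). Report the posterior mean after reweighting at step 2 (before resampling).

post_mean = 2.0546

step 1: w=[0.0000, 0.0000, 0.0000, 0.0000, 0.0000, 0.0000, 0.0000, 0.0001, 0.1888, 0.2808, 0.3786, 0.1349, 0.0167]  mean=2.6446  Neff=3.6186  idx=[8, 8, 8, 9, 9, 9, 9, 10, 10, 10, 10, 11, 11]
step 2: w=[0.3143, 0.3143, 0.3143, 0.0143, 0.0143, 0.0143, 0.0143, 0.0000, 0.0000, 0.0000, 0.0000, 0.0000, 0.0000]  mean=2.0546  Neff=3.3648  idx=[0, 0, 0, 0, 1, 1, 1, 1, 2, 2, 2, 2, 3]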